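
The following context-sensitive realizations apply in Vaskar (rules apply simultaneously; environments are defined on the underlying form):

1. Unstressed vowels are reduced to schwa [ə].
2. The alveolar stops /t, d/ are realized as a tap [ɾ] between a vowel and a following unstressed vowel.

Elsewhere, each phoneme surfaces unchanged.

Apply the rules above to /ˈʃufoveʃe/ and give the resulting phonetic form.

[ˈʃufəvəʃə]

/ʃ/ stays [ʃ].
/u/ — between /ʃ/ and /f/; rule 1 does not apply here → [u].
/f/ (between /u/ and /o/) is unaffected → [f].
/o/ (between /f/ and /v/) occurs in an unstressed syllable → [ə] by rule 1.
/v/ (between /o/ and /e/): no rule targets it → [v].
Rule 1 applies to /e/ (between /v/ and /ʃ/: in an unstressed syllable) → [ə].
/ʃ/ (between /e/ and /e/) is unaffected → [ʃ].
/e/ meets the environment for rule 1 (in an unstressed syllable) → [ə].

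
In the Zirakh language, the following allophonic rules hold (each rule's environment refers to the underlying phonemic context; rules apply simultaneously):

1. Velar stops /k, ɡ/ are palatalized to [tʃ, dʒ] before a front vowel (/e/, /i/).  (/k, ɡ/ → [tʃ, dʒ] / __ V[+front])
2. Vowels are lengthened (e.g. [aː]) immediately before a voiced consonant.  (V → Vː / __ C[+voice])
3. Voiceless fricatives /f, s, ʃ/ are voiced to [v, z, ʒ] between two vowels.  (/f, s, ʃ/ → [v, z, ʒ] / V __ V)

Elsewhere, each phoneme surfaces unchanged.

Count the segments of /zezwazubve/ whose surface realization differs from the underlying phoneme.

3

Segments that undergo a rule: /e/ → [eː] (rule 2); /a/ → [aː] (rule 2); /u/ → [uː] (rule 2).
All other segments surface unchanged.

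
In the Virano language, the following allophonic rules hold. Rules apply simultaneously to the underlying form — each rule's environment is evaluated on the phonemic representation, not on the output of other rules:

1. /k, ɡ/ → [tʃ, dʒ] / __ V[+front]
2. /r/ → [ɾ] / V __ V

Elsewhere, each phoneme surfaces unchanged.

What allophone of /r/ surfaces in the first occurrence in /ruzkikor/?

/r/ — word-initial; rule 2 does not apply here → [r].

[r]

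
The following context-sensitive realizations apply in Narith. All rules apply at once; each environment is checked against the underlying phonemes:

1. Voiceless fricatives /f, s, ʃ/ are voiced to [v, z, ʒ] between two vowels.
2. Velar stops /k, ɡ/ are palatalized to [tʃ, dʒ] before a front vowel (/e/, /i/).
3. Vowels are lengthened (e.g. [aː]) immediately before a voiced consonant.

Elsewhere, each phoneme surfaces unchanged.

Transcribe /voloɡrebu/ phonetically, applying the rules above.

[voːloːɡreːbu]

/v/ (word-initial): no rule targets it → [v].
/o/ meets the environment for rule 3 (before a voiced consonant) → [oː].
/l/ (between /o/ and /o/): no rule targets it → [l].
/o/ — between /l/ and /ɡ/, before a voiced consonant — surfaces as [oː] (rule 3).
/ɡ/ (between /o/ and /r/) is in the target of rule 2 but the environment (before a front vowel) is not met → [ɡ].
/r/ — not in any rule's target class → [r].
/e/ (between /r/ and /b/) occurs before a voiced consonant → [eː] by rule 3.
/b/ (between /e/ and /u/): no rule targets it → [b].
/u/ (word-final): rule 3 targets it, but not before a voiced consonant → unchanged [u].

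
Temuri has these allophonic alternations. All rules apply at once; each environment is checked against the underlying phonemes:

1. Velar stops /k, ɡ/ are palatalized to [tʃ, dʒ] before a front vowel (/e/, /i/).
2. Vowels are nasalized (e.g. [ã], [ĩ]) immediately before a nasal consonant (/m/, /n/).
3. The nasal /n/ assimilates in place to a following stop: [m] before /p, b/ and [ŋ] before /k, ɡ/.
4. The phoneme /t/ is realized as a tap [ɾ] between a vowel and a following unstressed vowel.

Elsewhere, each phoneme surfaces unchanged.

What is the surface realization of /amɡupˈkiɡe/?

[ãmɡupˈtʃidʒe]

/a/ meets the environment for rule 2 (before a nasal consonant) → [ã].
/ɡ/ (between /m/ and /u/): rule 1 targets it, but not before a front vowel → unchanged [ɡ].
/u/ (between /ɡ/ and /p/): rule 2 targets it, but not before a nasal consonant → unchanged [u].
Rule 1 applies to /k/ (between /p/ and /i/: before a front vowel) → [tʃ].
/i/ (between /k/ and /ɡ/) fails the environment for rule 2, so it stays [i].
/ɡ/ (between /i/ and /e/): before a front vowel, so rule 1 applies → [dʒ].
/e/ (word-final) is in the target of rule 2 but the environment (before a nasal consonant) is not met → [e].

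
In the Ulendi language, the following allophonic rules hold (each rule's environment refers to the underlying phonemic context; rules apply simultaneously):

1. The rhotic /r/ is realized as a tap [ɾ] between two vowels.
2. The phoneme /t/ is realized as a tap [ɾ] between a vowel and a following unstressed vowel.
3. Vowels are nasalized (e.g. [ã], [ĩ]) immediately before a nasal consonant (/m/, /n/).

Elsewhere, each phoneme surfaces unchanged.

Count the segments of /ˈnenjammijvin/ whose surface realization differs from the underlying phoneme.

3

Segments that undergo a rule: /e/ → [ẽ] (rule 3); /a/ → [ã] (rule 3); /i/ → [ĩ] (rule 3).
All other segments surface unchanged.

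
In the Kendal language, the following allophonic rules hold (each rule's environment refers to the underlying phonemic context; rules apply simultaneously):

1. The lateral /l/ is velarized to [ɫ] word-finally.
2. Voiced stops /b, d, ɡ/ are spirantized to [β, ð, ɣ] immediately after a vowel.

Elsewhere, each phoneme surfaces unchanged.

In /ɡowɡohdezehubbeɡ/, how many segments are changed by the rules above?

Segments that undergo a rule: /b/ → [β] (rule 2); /ɡ/ → [ɣ] (rule 2).
All other segments surface unchanged.

2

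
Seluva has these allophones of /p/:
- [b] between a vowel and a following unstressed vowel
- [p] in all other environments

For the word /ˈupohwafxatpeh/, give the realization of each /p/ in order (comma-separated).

[b], [p]

Occurrence 1 (position 2): between a vowel and a following unstressed vowel → [b].
Occurrence 2 (position 11): no conditioning environment matches → elsewhere allophone [p].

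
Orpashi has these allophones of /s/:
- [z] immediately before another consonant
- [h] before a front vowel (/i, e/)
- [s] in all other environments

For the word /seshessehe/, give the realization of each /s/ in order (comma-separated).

[h], [z], [z], [h]

Occurrence 1 (position 1): before a front vowel (/i, e/) → [h].
Occurrence 2 (position 3): immediately before another consonant → [z].
Occurrence 3 (position 6): immediately before another consonant → [z].
Occurrence 4 (position 7): before a front vowel (/i, e/) → [h].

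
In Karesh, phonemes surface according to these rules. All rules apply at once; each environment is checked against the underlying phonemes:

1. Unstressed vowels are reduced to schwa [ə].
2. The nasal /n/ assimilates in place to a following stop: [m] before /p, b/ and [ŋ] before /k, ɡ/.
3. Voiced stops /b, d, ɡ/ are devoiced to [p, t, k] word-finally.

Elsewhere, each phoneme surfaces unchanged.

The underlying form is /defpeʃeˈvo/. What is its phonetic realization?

[dəfpəʃəˈvo]

/d/ — word-initial; rule 3 does not apply here → [d].
/e/ (between /d/ and /f/) occurs in an unstressed syllable → [ə] by rule 1.
/e/ — between /p/ and /ʃ/, in an unstressed syllable — surfaces as [ə] (rule 1).
Rule 1 applies to /e/ (between /ʃ/ and /v/: in an unstressed syllable) → [ə].
/o/ — word-final; rule 1 does not apply here → [o].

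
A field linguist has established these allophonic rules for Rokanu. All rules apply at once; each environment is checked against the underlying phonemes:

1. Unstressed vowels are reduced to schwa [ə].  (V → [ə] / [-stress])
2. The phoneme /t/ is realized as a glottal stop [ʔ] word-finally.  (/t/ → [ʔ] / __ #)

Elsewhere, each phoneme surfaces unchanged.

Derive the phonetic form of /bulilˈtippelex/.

/b/ — not in any rule's target class → [b].
/u/ (between /b/ and /l/): in an unstressed syllable, so rule 1 applies → [ə].
/l/ — not in any rule's target class → [l].
/i/ (between /l/ and /l/): in an unstressed syllable, so rule 1 applies → [ə].
/l/ (between /i/ and /t/) is unaffected → [l].
/t/ (between /l/ and /i/) fails the environment for rule 2, so it stays [t].
/i/ (between /t/ and /p/) is in the target of rule 1 but the environment (in an unstressed syllable) is not met → [i].
/p/ (between /i/ and /p/): no rule targets it → [p].
/p/ stays [p].
Rule 1 applies to /e/ (between /p/ and /l/: in an unstressed syllable) → [ə].
/l/ — not in any rule's target class → [l].
/e/ (between /l/ and /x/): in an unstressed syllable, so rule 1 applies → [ə].
/x/ — not in any rule's target class → [x].

[bələlˈtippələx]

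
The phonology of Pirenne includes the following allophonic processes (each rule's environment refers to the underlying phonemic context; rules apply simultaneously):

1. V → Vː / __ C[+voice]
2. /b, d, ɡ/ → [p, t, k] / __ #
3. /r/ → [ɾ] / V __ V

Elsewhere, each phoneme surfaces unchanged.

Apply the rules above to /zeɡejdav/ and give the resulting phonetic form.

/z/ stays [z].
/e/ (between /z/ and /ɡ/): before a voiced consonant, so rule 1 applies → [eː].
/ɡ/ (between /e/ and /e/): rule 2 targets it, but not word-finally → unchanged [ɡ].
Rule 1 applies to /e/ (between /ɡ/ and /j/: before a voiced consonant) → [eː].
/j/ (between /e/ and /d/) is unaffected → [j].
/d/ (between /j/ and /a/): rule 2 targets it, but not word-finally → unchanged [d].
/a/ (between /d/ and /v/) occurs before a voiced consonant → [aː] by rule 1.
/v/ (word-final) is unaffected → [v].

[zeːɡeːjdaːv]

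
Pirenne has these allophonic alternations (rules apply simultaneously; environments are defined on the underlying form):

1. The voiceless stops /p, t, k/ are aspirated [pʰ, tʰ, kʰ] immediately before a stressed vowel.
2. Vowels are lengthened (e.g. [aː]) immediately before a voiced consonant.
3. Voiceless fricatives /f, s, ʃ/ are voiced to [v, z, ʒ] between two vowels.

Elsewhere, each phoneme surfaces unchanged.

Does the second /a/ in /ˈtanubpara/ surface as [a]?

/a/ (between /p/ and /r/) occurs before a voiced consonant → [aː] by rule 2.
The actual realization is [aː], not [a].

No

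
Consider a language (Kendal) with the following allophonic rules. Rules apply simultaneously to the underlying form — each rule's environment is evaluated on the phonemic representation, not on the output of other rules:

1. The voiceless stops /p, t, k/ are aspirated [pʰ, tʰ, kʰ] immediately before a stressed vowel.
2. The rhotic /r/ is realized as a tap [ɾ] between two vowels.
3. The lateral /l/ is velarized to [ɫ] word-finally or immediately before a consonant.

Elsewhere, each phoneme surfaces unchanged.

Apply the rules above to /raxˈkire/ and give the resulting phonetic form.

[raxˈkʰiɾe]

/r/ (word-initial) fails the environment for rule 2, so it stays [r].
/a/ (between /r/ and /x/): no rule targets it → [a].
/x/ stays [x].
/k/ (between /x/ and /i/): immediately before a stressed vowel, so rule 1 applies → [kʰ].
/i/ (between /k/ and /r/) is unaffected → [i].
/r/ (between /i/ and /e/) occurs between two vowels → [ɾ] by rule 2.
/e/ (word-final): no rule targets it → [e].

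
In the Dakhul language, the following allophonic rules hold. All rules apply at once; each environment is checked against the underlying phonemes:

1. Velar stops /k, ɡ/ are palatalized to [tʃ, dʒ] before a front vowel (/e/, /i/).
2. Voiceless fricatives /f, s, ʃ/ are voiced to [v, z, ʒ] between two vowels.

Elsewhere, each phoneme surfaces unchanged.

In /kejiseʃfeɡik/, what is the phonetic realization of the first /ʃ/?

[ʃ]

/ʃ/ — between /e/ and /f/; rule 2 does not apply here → [ʃ].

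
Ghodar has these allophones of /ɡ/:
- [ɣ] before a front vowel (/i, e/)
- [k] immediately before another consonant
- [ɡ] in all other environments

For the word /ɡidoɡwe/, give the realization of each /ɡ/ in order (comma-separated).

Occurrence 1 (position 1): before a front vowel (/i, e/) → [ɣ].
Occurrence 2 (position 5): immediately before another consonant → [k].

[ɣ], [k]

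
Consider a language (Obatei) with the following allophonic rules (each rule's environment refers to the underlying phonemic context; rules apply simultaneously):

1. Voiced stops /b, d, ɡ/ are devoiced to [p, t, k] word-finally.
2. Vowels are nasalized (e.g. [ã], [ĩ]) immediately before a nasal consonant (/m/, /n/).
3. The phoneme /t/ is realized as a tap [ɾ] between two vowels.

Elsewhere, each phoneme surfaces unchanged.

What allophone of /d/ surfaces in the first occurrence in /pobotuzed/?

[t]

/d/ meets the environment for rule 1 (word-finally) → [t].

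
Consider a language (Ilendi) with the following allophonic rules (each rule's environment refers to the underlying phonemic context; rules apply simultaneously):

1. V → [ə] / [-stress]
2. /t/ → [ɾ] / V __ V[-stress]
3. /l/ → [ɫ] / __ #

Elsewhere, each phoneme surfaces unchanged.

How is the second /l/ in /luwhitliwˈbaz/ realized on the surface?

[l]

/l/ (between /t/ and /i/) fails the environment for rule 3, so it stays [l].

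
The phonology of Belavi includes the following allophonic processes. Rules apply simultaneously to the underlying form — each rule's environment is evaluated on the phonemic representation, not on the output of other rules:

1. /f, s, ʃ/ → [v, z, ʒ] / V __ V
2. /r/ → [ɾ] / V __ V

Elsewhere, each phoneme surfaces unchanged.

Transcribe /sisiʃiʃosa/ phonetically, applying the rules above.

[siziʒiʒoza]

/s/ (word-initial) fails the environment for rule 1, so it stays [s].
/s/ (between /i/ and /i/) occurs between two vowels → [z] by rule 1.
/ʃ/ (between /i/ and /i/): between two vowels, so rule 1 applies → [ʒ].
/ʃ/ (between /i/ and /o/) occurs between two vowels → [ʒ] by rule 1.
/s/ (between /o/ and /a/) occurs between two vowels → [z] by rule 1.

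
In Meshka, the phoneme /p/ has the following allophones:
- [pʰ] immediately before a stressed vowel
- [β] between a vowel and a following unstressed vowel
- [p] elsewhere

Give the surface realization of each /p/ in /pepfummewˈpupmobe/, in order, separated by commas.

Occurrence 1 (position 1): no conditioning environment matches → elsewhere allophone [p].
Occurrence 2 (position 3): no conditioning environment matches → elsewhere allophone [p].
Occurrence 3 (position 10): immediately before a stressed vowel → [pʰ].
Occurrence 4 (position 12): no conditioning environment matches → elsewhere allophone [p].

[p], [p], [pʰ], [p]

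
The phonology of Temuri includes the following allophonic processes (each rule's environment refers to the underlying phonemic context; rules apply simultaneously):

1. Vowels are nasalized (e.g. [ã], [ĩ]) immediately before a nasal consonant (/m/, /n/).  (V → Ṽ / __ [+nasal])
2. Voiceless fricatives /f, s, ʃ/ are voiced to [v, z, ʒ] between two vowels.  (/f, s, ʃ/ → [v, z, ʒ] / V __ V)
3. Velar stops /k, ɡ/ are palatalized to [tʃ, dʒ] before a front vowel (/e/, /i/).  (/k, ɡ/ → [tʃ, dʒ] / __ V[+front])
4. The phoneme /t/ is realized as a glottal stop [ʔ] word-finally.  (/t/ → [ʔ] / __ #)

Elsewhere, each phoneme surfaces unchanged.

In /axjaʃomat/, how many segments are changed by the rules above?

3

Segments that undergo a rule: /ʃ/ → [ʒ] (rule 2); /o/ → [õ] (rule 1); /t/ → [ʔ] (rule 4).
All other segments surface unchanged.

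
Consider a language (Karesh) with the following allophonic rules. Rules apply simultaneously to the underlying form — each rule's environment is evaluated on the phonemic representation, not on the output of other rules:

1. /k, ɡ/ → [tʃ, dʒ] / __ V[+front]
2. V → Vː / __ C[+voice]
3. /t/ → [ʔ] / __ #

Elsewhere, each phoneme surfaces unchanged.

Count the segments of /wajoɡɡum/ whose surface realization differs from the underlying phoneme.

Segments that undergo a rule: /a/ → [aː] (rule 2); /o/ → [oː] (rule 2); /u/ → [uː] (rule 2).
All other segments surface unchanged.

3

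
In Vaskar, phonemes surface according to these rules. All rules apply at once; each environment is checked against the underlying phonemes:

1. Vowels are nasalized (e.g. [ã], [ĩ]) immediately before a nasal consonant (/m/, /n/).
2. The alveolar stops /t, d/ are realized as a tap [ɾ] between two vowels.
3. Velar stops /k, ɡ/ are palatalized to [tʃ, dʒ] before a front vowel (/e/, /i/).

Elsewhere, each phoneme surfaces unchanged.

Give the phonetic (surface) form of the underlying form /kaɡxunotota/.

/k/ — word-initial; rule 3 does not apply here → [k].
/a/ (between /k/ and /ɡ/) fails the environment for rule 1, so it stays [a].
/ɡ/ — between /a/ and /x/; rule 3 does not apply here → [ɡ].
/x/ — not in any rule's target class → [x].
/u/ meets the environment for rule 1 (before a nasal consonant) → [ũ].
/n/ stays [n].
/o/ (between /n/ and /t/): rule 1 targets it, but not before a nasal consonant → unchanged [o].
/t/ (between /o/ and /o/) occurs between two vowels → [ɾ] by rule 2.
/o/ — between /t/ and /t/; rule 1 does not apply here → [o].
Rule 2 applies to /t/ (between /o/ and /a/: between two vowels) → [ɾ].
/a/ (word-final) fails the environment for rule 1, so it stays [a].

[kaɡxũnoɾoɾa]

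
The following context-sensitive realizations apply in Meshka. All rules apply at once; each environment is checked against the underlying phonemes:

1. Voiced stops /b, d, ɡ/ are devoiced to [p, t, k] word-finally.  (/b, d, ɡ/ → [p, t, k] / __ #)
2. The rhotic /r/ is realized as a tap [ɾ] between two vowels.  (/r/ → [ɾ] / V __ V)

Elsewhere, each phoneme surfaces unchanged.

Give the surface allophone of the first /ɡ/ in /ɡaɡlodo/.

/ɡ/ — word-initial; rule 1 does not apply here → [ɡ].

[ɡ]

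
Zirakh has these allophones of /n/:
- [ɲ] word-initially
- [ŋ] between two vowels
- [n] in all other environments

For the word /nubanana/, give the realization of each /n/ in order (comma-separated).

Occurrence 1 (position 1): word-initially → [ɲ].
Occurrence 2 (position 5): between two vowels → [ŋ].
Occurrence 3 (position 7): between two vowels → [ŋ].

[ɲ], [ŋ], [ŋ]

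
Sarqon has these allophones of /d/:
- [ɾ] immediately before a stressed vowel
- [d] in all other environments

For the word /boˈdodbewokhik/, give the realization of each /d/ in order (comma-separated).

Occurrence 1 (position 3): immediately before a stressed vowel → [ɾ].
Occurrence 2 (position 5): no conditioning environment matches → elsewhere allophone [d].

[ɾ], [d]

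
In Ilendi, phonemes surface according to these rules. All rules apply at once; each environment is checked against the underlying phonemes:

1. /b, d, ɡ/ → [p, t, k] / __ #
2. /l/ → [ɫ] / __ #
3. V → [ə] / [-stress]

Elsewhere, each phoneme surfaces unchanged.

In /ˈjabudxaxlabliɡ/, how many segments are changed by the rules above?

5

Segments that undergo a rule: /u/ → [ə] (rule 3); /a/ → [ə] (rule 3); /a/ → [ə] (rule 3); /i/ → [ə] (rule 3); /ɡ/ → [k] (rule 1).
All other segments surface unchanged.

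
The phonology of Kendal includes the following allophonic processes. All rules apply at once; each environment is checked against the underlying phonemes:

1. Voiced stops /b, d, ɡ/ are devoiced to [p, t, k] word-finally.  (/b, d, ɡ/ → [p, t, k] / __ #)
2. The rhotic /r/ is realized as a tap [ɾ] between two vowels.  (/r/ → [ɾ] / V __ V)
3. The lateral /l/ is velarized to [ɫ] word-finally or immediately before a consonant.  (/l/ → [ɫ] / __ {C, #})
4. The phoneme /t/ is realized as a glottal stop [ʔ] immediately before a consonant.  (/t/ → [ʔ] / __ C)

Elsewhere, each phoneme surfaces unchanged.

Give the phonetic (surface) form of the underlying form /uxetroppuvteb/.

[uxeʔroppuvtep]

/t/ (between /e/ and /r/): immediately before a consonant, so rule 4 applies → [ʔ].
/r/ (between /t/ and /o/) fails the environment for rule 2, so it stays [r].
/t/ (between /v/ and /e/): rule 4 targets it, but not immediately before a consonant → unchanged [t].
/b/ (word-final) occurs word-finally → [p] by rule 1.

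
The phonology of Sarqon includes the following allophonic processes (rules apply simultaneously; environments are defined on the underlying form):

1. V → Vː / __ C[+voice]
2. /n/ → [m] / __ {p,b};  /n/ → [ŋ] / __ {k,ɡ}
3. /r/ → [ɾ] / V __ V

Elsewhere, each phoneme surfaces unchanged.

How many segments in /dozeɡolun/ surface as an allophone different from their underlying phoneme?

Segments that undergo a rule: /o/ → [oː] (rule 1); /e/ → [eː] (rule 1); /o/ → [oː] (rule 1); /u/ → [uː] (rule 1).
All other segments surface unchanged.

4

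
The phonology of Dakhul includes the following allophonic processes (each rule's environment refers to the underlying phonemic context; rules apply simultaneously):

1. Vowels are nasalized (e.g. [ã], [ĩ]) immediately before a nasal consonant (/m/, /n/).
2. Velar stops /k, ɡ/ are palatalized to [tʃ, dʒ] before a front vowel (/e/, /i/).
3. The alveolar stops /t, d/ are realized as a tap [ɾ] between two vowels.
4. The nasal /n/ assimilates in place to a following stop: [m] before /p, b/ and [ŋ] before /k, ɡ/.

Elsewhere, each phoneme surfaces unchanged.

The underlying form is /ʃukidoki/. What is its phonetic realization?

/ʃ/ (word-initial) is unaffected → [ʃ].
/u/ (between /ʃ/ and /k/): rule 1 targets it, but not before a nasal consonant → unchanged [u].
/k/ — between /u/ and /i/, before a front vowel — surfaces as [tʃ] (rule 2).
/i/ (between /k/ and /d/) fails the environment for rule 1, so it stays [i].
/d/ (between /i/ and /o/) occurs between two vowels → [ɾ] by rule 3.
/o/ (between /d/ and /k/): rule 1 targets it, but not before a nasal consonant → unchanged [o].
Rule 2 applies to /k/ (between /o/ and /i/: before a front vowel) → [tʃ].
/i/ (word-final): rule 1 targets it, but not before a nasal consonant → unchanged [i].

[ʃutʃiɾotʃi]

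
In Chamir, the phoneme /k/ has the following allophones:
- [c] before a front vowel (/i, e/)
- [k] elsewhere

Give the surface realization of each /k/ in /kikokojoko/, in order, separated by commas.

Occurrence 1 (position 1): before a front vowel → [c].
Occurrence 2 (position 3): no conditioning environment matches → elsewhere allophone [k].
Occurrence 3 (position 5): no conditioning environment matches → elsewhere allophone [k].
Occurrence 4 (position 9): no conditioning environment matches → elsewhere allophone [k].

[c], [k], [k], [k]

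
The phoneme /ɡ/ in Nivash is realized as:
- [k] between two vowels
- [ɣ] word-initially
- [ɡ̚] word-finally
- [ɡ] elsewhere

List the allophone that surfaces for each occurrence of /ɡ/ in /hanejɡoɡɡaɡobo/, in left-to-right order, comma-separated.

[ɡ], [ɡ], [ɡ], [k]

Occurrence 1 (position 6): no conditioning environment matches → elsewhere allophone [ɡ].
Occurrence 2 (position 8): no conditioning environment matches → elsewhere allophone [ɡ].
Occurrence 3 (position 9): no conditioning environment matches → elsewhere allophone [ɡ].
Occurrence 4 (position 11): between two vowels → [k].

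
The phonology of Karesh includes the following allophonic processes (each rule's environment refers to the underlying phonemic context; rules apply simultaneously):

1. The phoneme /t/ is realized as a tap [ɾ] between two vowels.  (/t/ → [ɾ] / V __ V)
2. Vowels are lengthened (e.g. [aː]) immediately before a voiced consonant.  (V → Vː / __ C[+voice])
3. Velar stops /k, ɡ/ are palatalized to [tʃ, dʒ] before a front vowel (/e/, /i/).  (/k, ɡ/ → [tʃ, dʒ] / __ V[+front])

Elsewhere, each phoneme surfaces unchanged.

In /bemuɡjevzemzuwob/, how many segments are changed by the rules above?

Segments that undergo a rule: /e/ → [eː] (rule 2); /u/ → [uː] (rule 2); /e/ → [eː] (rule 2); /e/ → [eː] (rule 2); /u/ → [uː] (rule 2); /o/ → [oː] (rule 2).
All other segments surface unchanged.

6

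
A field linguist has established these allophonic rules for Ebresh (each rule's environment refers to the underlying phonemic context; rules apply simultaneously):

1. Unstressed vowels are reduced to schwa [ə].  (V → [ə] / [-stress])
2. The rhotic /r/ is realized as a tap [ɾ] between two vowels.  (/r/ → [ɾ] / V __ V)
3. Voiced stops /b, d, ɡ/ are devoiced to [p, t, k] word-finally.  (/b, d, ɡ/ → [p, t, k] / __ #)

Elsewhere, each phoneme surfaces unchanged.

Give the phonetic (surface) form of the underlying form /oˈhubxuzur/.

Rule 1 applies to /o/ (word-initial: in an unstressed syllable) → [ə].
/u/ — between /h/ and /b/; rule 1 does not apply here → [u].
/b/ (between /u/ and /x/) fails the environment for rule 3, so it stays [b].
Rule 1 applies to /u/ (between /x/ and /z/: in an unstressed syllable) → [ə].
/u/ meets the environment for rule 1 (in an unstressed syllable) → [ə].
/r/ (word-final): rule 2 targets it, but not between two vowels → unchanged [r].

[əˈhubxəzər]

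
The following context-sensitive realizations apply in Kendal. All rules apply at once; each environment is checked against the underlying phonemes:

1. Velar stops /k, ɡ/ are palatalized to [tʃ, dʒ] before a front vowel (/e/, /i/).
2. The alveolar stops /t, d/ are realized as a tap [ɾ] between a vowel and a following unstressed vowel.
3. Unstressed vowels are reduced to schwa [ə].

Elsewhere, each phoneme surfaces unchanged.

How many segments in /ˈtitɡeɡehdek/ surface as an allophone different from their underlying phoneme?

Segments that undergo a rule: /ɡ/ → [dʒ] (rule 1); /e/ → [ə] (rule 3); /ɡ/ → [dʒ] (rule 1); /e/ → [ə] (rule 3); /e/ → [ə] (rule 3).
All other segments surface unchanged.

5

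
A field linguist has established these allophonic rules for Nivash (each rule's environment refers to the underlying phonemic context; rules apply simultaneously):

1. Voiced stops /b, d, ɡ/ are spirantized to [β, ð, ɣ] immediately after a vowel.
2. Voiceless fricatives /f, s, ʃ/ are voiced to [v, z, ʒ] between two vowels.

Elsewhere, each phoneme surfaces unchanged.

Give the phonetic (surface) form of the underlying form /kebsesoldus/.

[keβsezoldus]

/k/ (word-initial) is unaffected → [k].
/e/ stays [e].
/b/ (between /e/ and /s/): immediately after a vowel, so rule 1 applies → [β].
/s/ (between /b/ and /e/) is in the target of rule 2 but the environment (between two vowels) is not met → [s].
/e/ (between /s/ and /s/): no rule targets it → [e].
/s/ meets the environment for rule 2 (between two vowels) → [z].
/o/ — not in any rule's target class → [o].
/l/ (between /o/ and /d/): no rule targets it → [l].
/d/ (between /l/ and /u/) fails the environment for rule 1, so it stays [d].
/u/ (between /d/ and /s/) is unaffected → [u].
/s/ (word-final) fails the environment for rule 2, so it stays [s].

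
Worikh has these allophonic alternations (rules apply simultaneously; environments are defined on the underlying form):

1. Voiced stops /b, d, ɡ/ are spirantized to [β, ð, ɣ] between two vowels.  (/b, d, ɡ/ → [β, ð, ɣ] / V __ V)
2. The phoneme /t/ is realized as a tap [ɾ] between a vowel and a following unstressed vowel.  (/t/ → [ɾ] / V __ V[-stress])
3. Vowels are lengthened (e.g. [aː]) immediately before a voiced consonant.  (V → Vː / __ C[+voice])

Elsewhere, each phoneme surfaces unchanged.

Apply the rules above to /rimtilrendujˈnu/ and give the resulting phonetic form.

[riːmtiːlreːnduːjˈnu]

/r/ stays [r].
/i/ — between /r/ and /m/, before a voiced consonant — surfaces as [iː] (rule 3).
/m/ (between /i/ and /t/): no rule targets it → [m].
/t/ (between /m/ and /i/) is in the target of rule 2 but the environment (between a vowel and a following unstressed vowel) is not met → [t].
/i/ (between /t/ and /l/) occurs before a voiced consonant → [iː] by rule 3.
/l/ — not in any rule's target class → [l].
/r/ — not in any rule's target class → [r].
/e/ (between /r/ and /n/): before a voiced consonant, so rule 3 applies → [eː].
/n/ (between /e/ and /d/) is unaffected → [n].
/d/ (between /n/ and /u/) is in the target of rule 1 but the environment (between two vowels) is not met → [d].
/u/ (between /d/ and /j/): before a voiced consonant, so rule 3 applies → [uː].
/j/ (between /u/ and /n/): no rule targets it → [j].
/n/ (between /j/ and /u/) is unaffected → [n].
/u/ (word-final): rule 3 targets it, but not before a voiced consonant → unchanged [u].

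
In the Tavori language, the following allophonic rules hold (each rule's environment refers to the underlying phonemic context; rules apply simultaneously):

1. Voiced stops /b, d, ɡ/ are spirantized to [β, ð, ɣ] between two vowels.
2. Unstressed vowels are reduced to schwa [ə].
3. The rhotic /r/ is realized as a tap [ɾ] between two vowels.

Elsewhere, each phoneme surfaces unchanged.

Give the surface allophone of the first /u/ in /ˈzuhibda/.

[u]

/u/ (between /z/ and /h/): rule 2 targets it, but not in an unstressed syllable → unchanged [u].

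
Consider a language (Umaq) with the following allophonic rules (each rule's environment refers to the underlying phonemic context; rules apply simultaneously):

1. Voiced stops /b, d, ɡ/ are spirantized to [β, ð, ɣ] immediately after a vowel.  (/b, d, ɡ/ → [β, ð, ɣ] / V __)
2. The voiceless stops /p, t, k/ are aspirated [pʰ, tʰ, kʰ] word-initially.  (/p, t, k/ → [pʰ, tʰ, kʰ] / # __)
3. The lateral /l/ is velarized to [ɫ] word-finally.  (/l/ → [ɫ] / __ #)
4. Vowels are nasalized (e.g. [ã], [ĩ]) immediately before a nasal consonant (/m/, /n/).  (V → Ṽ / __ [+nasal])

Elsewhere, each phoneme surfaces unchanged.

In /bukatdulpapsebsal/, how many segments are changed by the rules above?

2

Segments that undergo a rule: /b/ → [β] (rule 1); /l/ → [ɫ] (rule 3).
All other segments surface unchanged.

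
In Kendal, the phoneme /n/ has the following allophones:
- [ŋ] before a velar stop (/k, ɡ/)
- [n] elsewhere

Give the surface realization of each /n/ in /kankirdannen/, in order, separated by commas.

Occurrence 1 (position 3): before a velar stop → [ŋ].
Occurrence 2 (position 9): no conditioning environment matches → elsewhere allophone [n].
Occurrence 3 (position 10): no conditioning environment matches → elsewhere allophone [n].
Occurrence 4 (position 12): no conditioning environment matches → elsewhere allophone [n].

[ŋ], [n], [n], [n]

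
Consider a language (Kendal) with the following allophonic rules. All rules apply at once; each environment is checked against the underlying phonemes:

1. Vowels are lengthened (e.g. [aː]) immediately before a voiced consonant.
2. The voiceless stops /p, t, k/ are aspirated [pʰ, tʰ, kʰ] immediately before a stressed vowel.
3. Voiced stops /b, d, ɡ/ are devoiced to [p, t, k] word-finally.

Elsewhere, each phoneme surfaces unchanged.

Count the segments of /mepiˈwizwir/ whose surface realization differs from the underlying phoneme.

3

Segments that undergo a rule: /i/ → [iː] (rule 1); /i/ → [iː] (rule 1); /i/ → [iː] (rule 1).
All other segments surface unchanged.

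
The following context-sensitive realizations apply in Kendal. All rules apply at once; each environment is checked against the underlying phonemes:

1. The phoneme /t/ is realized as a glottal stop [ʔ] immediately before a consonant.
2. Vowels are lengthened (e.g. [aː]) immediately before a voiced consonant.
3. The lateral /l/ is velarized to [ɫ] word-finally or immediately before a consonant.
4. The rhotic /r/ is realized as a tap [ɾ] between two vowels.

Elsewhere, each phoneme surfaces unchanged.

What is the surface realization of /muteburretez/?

[muteːbuːrreteːz]

/m/ (word-initial) is unaffected → [m].
/u/ (between /m/ and /t/) fails the environment for rule 2, so it stays [u].
/t/ (between /u/ and /e/): rule 1 targets it, but not immediately before a consonant → unchanged [t].
/e/ (between /t/ and /b/) occurs before a voiced consonant → [eː] by rule 2.
/b/ (between /e/ and /u/): no rule targets it → [b].
/u/ meets the environment for rule 2 (before a voiced consonant) → [uː].
/r/ (between /u/ and /r/) is in the target of rule 4 but the environment (between two vowels) is not met → [r].
/r/ (between /r/ and /e/) fails the environment for rule 4, so it stays [r].
/e/ — between /r/ and /t/; rule 2 does not apply here → [e].
/t/ (between /e/ and /e/): rule 1 targets it, but not immediately before a consonant → unchanged [t].
/e/ (between /t/ and /z/): before a voiced consonant, so rule 2 applies → [eː].
/z/ stays [z].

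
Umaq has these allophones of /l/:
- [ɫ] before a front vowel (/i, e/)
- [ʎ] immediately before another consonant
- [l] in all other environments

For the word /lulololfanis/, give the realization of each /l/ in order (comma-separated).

Occurrence 1 (position 1): no conditioning environment matches → elsewhere allophone [l].
Occurrence 2 (position 3): no conditioning environment matches → elsewhere allophone [l].
Occurrence 3 (position 5): no conditioning environment matches → elsewhere allophone [l].
Occurrence 4 (position 7): immediately before another consonant → [ʎ].

[l], [l], [l], [ʎ]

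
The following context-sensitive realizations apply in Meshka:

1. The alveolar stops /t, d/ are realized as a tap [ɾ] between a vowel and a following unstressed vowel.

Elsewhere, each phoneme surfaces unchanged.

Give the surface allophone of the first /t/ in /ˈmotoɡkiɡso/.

/t/ (between /o/ and /o/): between a vowel and a following unstressed vowel, so rule 1 applies → [ɾ].

[ɾ]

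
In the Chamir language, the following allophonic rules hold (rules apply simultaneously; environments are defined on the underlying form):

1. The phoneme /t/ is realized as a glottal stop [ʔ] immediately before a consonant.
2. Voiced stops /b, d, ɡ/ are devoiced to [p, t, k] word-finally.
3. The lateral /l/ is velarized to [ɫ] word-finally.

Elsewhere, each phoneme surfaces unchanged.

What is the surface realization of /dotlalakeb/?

/d/ — word-initial; rule 2 does not apply here → [d].
/o/ stays [o].
/t/ (between /o/ and /l/): immediately before a consonant, so rule 1 applies → [ʔ].
/l/ — between /t/ and /a/; rule 3 does not apply here → [l].
/a/ — not in any rule's target class → [a].
/l/ — between /a/ and /a/; rule 3 does not apply here → [l].
/a/ — not in any rule's target class → [a].
/k/ — not in any rule's target class → [k].
/e/ — not in any rule's target class → [e].
/b/ meets the environment for rule 2 (word-finally) → [p].

[doʔlalakep]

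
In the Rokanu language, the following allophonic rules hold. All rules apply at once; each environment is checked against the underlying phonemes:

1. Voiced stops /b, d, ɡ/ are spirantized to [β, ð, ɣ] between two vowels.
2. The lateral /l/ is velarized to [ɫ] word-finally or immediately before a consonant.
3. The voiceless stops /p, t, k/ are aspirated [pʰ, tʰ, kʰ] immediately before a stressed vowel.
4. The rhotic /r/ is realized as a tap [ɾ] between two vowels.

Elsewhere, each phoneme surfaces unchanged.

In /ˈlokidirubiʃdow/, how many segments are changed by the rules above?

3

Segments that undergo a rule: /d/ → [ð] (rule 1); /r/ → [ɾ] (rule 4); /b/ → [β] (rule 1).
All other segments surface unchanged.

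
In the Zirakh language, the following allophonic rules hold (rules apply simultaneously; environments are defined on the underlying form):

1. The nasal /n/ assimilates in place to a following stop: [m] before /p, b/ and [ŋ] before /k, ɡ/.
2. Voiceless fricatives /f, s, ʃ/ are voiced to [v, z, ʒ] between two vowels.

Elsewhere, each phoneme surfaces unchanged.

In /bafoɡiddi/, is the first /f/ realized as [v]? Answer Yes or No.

Yes

/f/ (between /a/ and /o/): between two vowels, so rule 2 applies → [v].
The actual realization is [v], which matches [v].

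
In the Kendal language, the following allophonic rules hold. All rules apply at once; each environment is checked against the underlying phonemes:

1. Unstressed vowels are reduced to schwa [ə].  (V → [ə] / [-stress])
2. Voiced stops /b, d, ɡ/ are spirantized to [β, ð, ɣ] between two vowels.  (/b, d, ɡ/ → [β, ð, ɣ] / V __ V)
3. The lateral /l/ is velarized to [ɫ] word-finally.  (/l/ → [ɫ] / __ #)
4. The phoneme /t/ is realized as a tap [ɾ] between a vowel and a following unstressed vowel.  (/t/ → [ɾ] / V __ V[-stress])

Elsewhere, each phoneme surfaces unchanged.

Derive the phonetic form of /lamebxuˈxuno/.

/l/ (word-initial): rule 3 targets it, but not word-finally → unchanged [l].
/a/ — between /l/ and /m/, in an unstressed syllable — surfaces as [ə] (rule 1).
/m/ (between /a/ and /e/): no rule targets it → [m].
/e/ — between /m/ and /b/, in an unstressed syllable — surfaces as [ə] (rule 1).
/b/ (between /e/ and /x/) fails the environment for rule 2, so it stays [b].
/x/ (between /b/ and /u/): no rule targets it → [x].
/u/ meets the environment for rule 1 (in an unstressed syllable) → [ə].
/x/ stays [x].
/u/ (between /x/ and /n/) fails the environment for rule 1, so it stays [u].
/n/ (between /u/ and /o/): no rule targets it → [n].
/o/ meets the environment for rule 1 (in an unstressed syllable) → [ə].

[ləməbxəˈxunə]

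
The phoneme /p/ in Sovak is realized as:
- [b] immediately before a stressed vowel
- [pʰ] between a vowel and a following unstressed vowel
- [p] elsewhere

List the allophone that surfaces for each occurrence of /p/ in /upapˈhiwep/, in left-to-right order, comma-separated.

Occurrence 1 (position 2): between a vowel and a following unstressed vowel → [pʰ].
Occurrence 2 (position 4): no conditioning environment matches → elsewhere allophone [p].
Occurrence 3 (position 9): no conditioning environment matches → elsewhere allophone [p].

[pʰ], [p], [p]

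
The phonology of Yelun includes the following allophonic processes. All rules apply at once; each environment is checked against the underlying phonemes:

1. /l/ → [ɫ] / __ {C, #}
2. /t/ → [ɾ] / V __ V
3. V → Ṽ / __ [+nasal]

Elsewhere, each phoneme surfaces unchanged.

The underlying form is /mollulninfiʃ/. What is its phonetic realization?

/m/ — not in any rule's target class → [m].
/o/ (between /m/ and /l/) is in the target of rule 3 but the environment (before a nasal consonant) is not met → [o].
/l/ (between /o/ and /l/) occurs word-finally or immediately before a consonant → [ɫ] by rule 1.
/l/ (between /l/ and /u/) fails the environment for rule 1, so it stays [l].
/u/ — between /l/ and /l/; rule 3 does not apply here → [u].
Rule 1 applies to /l/ (between /u/ and /n/: word-finally or immediately before a consonant) → [ɫ].
/n/ stays [n].
/i/ (between /n/ and /n/): before a nasal consonant, so rule 3 applies → [ĩ].
/n/ (between /i/ and /f/): no rule targets it → [n].
/f/ (between /n/ and /i/) is unaffected → [f].
/i/ — between /f/ and /ʃ/; rule 3 does not apply here → [i].
/ʃ/ (word-final) is unaffected → [ʃ].

[moɫluɫnĩnfiʃ]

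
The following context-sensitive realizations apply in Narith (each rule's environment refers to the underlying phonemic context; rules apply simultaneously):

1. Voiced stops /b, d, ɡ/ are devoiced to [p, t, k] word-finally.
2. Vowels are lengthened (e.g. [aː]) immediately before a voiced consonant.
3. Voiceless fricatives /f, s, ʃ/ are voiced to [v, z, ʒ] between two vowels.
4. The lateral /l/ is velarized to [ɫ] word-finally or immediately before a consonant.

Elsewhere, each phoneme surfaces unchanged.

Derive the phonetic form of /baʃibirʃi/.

/b/ — word-initial; rule 1 does not apply here → [b].
/a/ — between /b/ and /ʃ/; rule 2 does not apply here → [a].
/ʃ/ meets the environment for rule 3 (between two vowels) → [ʒ].
/i/ meets the environment for rule 2 (before a voiced consonant) → [iː].
/b/ (between /i/ and /i/) is in the target of rule 1 but the environment (word-finally) is not met → [b].
Rule 2 applies to /i/ (between /b/ and /r/: before a voiced consonant) → [iː].
/ʃ/ — between /r/ and /i/; rule 3 does not apply here → [ʃ].
/i/ — word-final; rule 2 does not apply here → [i].

[baʒiːbiːrʃi]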